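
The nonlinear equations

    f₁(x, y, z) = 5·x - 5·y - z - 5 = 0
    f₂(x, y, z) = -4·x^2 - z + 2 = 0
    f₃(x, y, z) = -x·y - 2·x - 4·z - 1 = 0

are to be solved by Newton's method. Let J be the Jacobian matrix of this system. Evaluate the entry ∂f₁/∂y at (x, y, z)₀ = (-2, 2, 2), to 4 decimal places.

-5.0000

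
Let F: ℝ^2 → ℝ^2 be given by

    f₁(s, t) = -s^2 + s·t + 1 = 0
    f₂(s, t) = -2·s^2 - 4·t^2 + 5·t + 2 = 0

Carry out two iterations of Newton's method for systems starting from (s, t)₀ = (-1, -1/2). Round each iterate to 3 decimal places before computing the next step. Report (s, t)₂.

At (-1, -1/2): F = (0.500, -3.500).
Jacobian J = [[-2·s + t, s], [-4·s, -8·t + 5]].
At the point, J = [[1.500, -1.000], [4.000, 9.000]] (det J = 17.500).
Solving J·Δ = −F gives Δ = (-0.057, 0.414).
Then the next iterate is (s, t)₁ = (-1.057, -0.086).
Round to (-1.057, -0.086) and repeat: F = (-0.02635, -0.69408), J = [[2.028, -1.057], [4.228, 5.688]].
Δ = (0.055, 0.081), so (s, t)₂ = (-1.002, -0.005).

(-1.002, -0.005)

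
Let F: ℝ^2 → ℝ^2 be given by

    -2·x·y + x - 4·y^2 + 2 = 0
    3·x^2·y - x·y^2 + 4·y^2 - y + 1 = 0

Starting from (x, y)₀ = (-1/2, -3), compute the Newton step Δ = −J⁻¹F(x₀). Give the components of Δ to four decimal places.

At (-1/2, -3): F = (-37.5000, 42.2500).
Jacobian J = [[-2·y + 1, -2·x - 8·y], [6·x·y - y^2, 3·x^2 - 2·x·y + 8·y - 1]].
At the point, J = [[7.0000, 25.0000], [0.0000, -27.2500]] (det J = -190.7500).
Solving J·Δ = −F gives Δ = (-0.1802, 1.5505).

(-0.1802, 1.5505)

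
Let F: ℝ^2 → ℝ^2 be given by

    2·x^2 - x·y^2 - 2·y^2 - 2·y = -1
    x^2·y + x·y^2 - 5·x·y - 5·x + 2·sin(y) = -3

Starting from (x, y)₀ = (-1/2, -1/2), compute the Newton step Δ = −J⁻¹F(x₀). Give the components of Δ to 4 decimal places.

(1.0016, -0.2574)

At (-1/2, -1/2): F = (2.1250, 3.041149).
Jacobian J = [[4·x - y^2, -2·x·y - 4·y - 2], [2·x·y + y^2 - 5·y - 5, x^2 + 2·x·y - 5·x + 2·cos(y)]].
At the point, J = [[-2.2500, -0.5000], [-1.7500, 5.005165]] (det J = -12.136622).
Solving J·Δ = −F gives Δ = (1.0016, -0.2574).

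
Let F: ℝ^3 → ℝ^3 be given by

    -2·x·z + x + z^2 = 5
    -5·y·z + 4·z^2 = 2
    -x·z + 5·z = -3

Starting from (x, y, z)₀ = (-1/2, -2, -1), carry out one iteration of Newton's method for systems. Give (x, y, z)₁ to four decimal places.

At (-1/2, -2, -1): F = (-5.5000, -8.0000, -2.5000).
Jacobian J = [[-2·z + 1, 0, -2·x + 2·z], [0, -5·z, -5·y + 8·z], [-z, 0, -x + 5]].
At the point, J = [[3.0000, 0.0000, -1.0000], [0.0000, 5.0000, 2.0000], [1.0000, 0.0000, 5.5000]] (det J = 87.5000).
Solving J·Δ = −F gives Δ = (1.8714, 1.5543, 0.1143).
Then the next iterate is (x, y, z)₁ = (1.3714, -0.4457, -0.8857).

(1.3714, -0.4457, -0.8857)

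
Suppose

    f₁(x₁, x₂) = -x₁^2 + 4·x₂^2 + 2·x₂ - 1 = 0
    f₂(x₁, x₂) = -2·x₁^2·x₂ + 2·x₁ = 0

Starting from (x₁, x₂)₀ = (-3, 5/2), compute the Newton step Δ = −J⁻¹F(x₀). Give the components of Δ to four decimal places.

At (-3, 5/2): F = (20.0000, -51.0000).
Jacobian J = [[-2·x₁, 8·x₂ + 2], [-4·x₁·x₂ + 2, -2·x₁^2]].
At the point, J = [[6.0000, 22.0000], [32.0000, -18.0000]] (det J = -812.0000).
Solving J·Δ = −F gives Δ = (0.9384, -1.1650).

(0.9384, -1.1650)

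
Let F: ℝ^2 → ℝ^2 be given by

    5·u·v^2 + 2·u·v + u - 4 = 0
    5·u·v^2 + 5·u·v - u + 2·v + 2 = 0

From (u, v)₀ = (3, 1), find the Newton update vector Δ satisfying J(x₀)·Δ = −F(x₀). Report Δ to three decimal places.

(3.385, -1.308)

At (3, 1): F = (20.000, 31.000).
Jacobian J = [[5·v^2 + 2·v + 1, 10·u·v + 2·u], [5·v^2 + 5·v - 1, 10·u·v + 5·u + 2]].
At the point, J = [[8.000, 36.000], [9.000, 47.000]] (det J = 52.000).
Solving J·Δ = −F gives Δ = (3.385, -1.308).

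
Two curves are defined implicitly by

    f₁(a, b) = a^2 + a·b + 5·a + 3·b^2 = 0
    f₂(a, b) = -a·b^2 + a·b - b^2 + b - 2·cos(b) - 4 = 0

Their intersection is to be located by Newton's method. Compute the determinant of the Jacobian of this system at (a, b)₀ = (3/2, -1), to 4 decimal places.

J = [[2·a + b + 5, a + 6·b], [-b^2 + b, -2·a·b + a - 2·b + 2·sin(b) + 1]].
At the point, J = [[7.0000, -4.5000], [-2.0000, 5.817058]].
det J = 31.7194.

31.7194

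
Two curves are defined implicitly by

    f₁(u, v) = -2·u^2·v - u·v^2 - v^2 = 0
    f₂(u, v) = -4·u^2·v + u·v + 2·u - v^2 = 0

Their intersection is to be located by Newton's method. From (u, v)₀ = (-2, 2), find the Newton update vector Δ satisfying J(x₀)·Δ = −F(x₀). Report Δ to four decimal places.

(0.7333, -0.8000)

At (-2, 2): F = (-12.0000, -44.0000).
Jacobian J = [[-4·u·v - v^2, -2·u^2 - 2·u·v - 2·v], [-8·u·v + v + 2, -4·u^2 + u - 2·v]].
At the point, J = [[12.0000, -4.0000], [36.0000, -22.0000]] (det J = -120.0000).
Solving J·Δ = −F gives Δ = (0.7333, -0.8000).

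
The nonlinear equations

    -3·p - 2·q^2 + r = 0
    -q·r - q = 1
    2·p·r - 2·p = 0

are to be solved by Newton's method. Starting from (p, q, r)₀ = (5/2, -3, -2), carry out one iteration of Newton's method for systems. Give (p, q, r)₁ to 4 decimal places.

At (5/2, -3, -2): F = (-27.5000, -4.0000, -15.0000).
Jacobian J = [[-3, -4·q, 1], [0, -r - 1, -q], [2·r - 2, 0, 2·p]].
At the point, J = [[-3.0000, 12.0000, 1.0000], [0.0000, 1.0000, 3.0000], [-6.0000, 0.0000, 5.0000]] (det J = -225.0000).
Solving J·Δ = −F gives Δ = (-1.8778, 1.7600, 0.7467).
Then the next iterate is (p, q, r)₁ = (0.6222, -1.2400, -1.2533).

(0.6222, -1.2400, -1.2533)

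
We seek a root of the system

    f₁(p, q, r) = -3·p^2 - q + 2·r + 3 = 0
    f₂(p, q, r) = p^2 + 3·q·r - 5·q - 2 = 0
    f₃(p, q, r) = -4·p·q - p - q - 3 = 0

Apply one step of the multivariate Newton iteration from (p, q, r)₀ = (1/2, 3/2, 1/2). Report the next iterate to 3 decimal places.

(1.213, -2.830, -1.471)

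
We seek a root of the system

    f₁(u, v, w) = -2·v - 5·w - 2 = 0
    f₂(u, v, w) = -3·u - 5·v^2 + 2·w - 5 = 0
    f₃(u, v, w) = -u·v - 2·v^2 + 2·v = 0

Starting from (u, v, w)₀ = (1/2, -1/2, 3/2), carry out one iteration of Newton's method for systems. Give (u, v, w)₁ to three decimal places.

At (1/2, -1/2, 3/2): F = (-8.500, -4.750, -1.250).
Jacobian J = [[0, -2, -5], [-3, -10·v, 2], [-v, -u - 4·v + 2, 0]].
At the point, J = [[0.000, -2.000, -5.000], [-3.000, 5.000, 2.000], [0.500, 3.500, 0.000]] (det J = 63.000).
Solving J·Δ = −F gives Δ = (-1.847, 0.621, -1.948).
Then the next iterate is (u, v, w)₁ = (-1.347, 0.121, -0.448).

(-1.347, 0.121, -0.448)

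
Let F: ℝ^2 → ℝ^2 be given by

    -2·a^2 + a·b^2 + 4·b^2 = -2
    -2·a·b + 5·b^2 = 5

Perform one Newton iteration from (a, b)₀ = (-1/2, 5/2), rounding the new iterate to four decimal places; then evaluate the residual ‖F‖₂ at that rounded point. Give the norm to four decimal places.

At (-1/2, 5/2): F = (23.3750, 28.7500).
Jacobian J = [[-4·a + b^2, 2·a·b + 8·b], [-2·b, -2·a + 10·b]].
At the point, J = [[8.2500, 17.5000], [-5.0000, 26.0000]] (det J = 302.0000).
Solving J·Δ = −F gives Δ = (-0.3464, -1.1724).
Then the next iterate is (a, b)₁ = (-0.8464, 1.3276).
Re-evaluating at (-0.8464, 1.3276): F = (6.125503, 6.059970), so ‖F‖₂ = 8.6166.

8.6166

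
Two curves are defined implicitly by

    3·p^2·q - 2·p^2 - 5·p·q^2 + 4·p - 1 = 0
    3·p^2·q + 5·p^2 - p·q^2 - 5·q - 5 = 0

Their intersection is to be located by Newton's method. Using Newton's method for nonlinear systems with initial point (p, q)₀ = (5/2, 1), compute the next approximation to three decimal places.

At (5/2, 1): F = (2.750, 37.500).
Jacobian J = [[6·p·q - 4·p - 5·q^2 + 4, 3·p^2 - 10·p·q], [6·p·q + 10·p - q^2, 3·p^2 - 2·p·q - 5]].
At the point, J = [[4.000, -6.250], [39.000, 8.750]] (det J = 278.750).
Solving J·Δ = −F gives Δ = (-0.927, -0.153).
Then the next iterate is (p, q)₁ = (1.573, 0.847).

(1.573, 0.847)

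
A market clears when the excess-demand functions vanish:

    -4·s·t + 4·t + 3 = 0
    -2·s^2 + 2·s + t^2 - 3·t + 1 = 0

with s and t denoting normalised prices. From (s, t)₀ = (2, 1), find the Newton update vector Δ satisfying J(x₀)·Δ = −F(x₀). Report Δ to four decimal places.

At (2, 1): F = (-1.0000, -5.0000).
Jacobian J = [[-4·t, -4·s + 4], [-4·s + 2, 2·t - 3]].
At the point, J = [[-4.0000, -4.0000], [-6.0000, -1.0000]] (det J = -20.0000).
Solving J·Δ = −F gives Δ = (-0.9500, 0.7000).

(-0.9500, 0.7000)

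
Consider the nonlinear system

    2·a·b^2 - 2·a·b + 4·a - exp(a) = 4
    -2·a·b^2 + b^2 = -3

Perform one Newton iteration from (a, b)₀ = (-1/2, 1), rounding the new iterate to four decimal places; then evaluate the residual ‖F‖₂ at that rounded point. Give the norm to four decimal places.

3.7738

At (-1/2, 1): F = (-6.606531, 5.0000).
Jacobian J = [[2·b^2 - 2·b - exp(a) + 4, 4·a·b - 2·a], [-2·b^2, -4·a·b + 2·b]].
At the point, J = [[3.393469, -1.0000], [-2.0000, 4.0000]] (det J = 11.573877).
Solving J·Δ = −F gives Δ = (1.8512, -0.3244).
Then the next iterate is (a, b)₁ = (1.3512, 0.6756).
Re-evaluating at (1.3512, 0.6756): F = (-3.049528, 2.222964), so ‖F‖₂ = 3.7738.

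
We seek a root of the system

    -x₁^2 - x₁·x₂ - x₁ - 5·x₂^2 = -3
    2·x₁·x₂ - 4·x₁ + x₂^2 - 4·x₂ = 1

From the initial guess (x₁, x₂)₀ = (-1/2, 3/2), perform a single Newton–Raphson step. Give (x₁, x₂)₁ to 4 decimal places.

At (-1/2, 3/2): F = (-7.2500, -4.2500).
Jacobian J = [[-2·x₁ - x₂ - 1, -x₁ - 10·x₂], [2·x₂ - 4, 2·x₁ + 2·x₂ - 4]].
At the point, J = [[-1.5000, -14.5000], [-1.0000, -2.0000]] (det J = -11.5000).
Solving J·Δ = −F gives Δ = (-4.0978, -0.0761).
Then the next iterate is (x₁, x₂)₁ = (-4.5978, 1.4239).

(-4.5978, 1.4239)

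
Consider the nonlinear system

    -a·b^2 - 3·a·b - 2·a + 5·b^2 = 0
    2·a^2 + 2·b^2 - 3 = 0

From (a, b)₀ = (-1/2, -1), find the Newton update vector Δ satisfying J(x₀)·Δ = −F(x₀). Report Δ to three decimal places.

(-1.303, 0.526)

At (-1/2, -1): F = (5.000, -0.500).
Jacobian J = [[-b^2 - 3·b - 2, -2·a·b - 3·a + 10·b], [4·a, 4·b]].
At the point, J = [[0.000, -9.500], [-2.000, -4.000]] (det J = -19.000).
Solving J·Δ = −F gives Δ = (-1.303, 0.526).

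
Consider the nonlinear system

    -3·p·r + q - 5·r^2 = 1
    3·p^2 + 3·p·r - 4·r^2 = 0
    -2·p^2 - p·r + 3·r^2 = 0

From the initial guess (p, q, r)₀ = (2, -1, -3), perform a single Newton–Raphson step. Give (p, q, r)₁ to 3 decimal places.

(1.000, 1.000, -1.500)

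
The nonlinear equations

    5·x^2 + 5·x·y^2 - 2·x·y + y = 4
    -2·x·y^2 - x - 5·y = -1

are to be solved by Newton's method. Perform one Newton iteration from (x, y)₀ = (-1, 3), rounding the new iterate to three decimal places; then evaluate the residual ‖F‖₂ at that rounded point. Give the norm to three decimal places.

1.835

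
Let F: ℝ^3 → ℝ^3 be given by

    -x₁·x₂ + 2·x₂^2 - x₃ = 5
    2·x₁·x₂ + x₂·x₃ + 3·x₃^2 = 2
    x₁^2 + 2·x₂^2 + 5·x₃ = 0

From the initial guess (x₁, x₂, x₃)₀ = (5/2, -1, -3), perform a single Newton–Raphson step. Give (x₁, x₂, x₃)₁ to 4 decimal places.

At (5/2, -1, -3): F = (2.5000, 23.0000, -6.7500).
Jacobian J = [[-x₂, -x₁ + 4·x₂, -1], [2·x₂, 2·x₁ + x₃, x₂ + 6·x₃], [2·x₁, 4·x₂, 5]].
At the point, J = [[1.0000, -6.5000, -1.0000], [-2.0000, 2.0000, -19.0000], [5.0000, -4.0000, 5.0000]] (det J = 488.5000).
Solving J·Δ = −F gives Δ = (0.3534, 0.2544, 1.2001).
Then the next iterate is (x₁, x₂, x₃)₁ = (2.8534, -0.7456, -1.7999).

(2.8534, -0.7456, -1.7999)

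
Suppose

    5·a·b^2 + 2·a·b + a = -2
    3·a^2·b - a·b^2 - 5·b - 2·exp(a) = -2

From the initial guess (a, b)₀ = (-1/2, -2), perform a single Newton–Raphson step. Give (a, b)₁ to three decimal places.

(-1.038, -0.262)

At (-1/2, -2): F = (-6.500, 11.28694).
Jacobian J = [[5·b^2 + 2·b + 1, 10·a·b + 2·a], [6·a·b - b^2 - 2·exp(a), 3·a^2 - 2·a·b - 5]].
At the point, J = [[17.000, 9.000], [0.78694, -6.250]] (det J = -113.33245).
Solving J·Δ = −F gives Δ = (-0.538, 1.738).
Then the next iterate is (a, b)₁ = (-1.038, -0.262).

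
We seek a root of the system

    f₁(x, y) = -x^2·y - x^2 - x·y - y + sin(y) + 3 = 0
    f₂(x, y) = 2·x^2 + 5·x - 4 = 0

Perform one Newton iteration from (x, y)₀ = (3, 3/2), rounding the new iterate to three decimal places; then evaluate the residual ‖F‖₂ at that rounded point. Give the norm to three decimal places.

7.523

At (3, 3/2): F = (-24.50251, 29.000).
Jacobian J = [[-2·x·y - 2·x - y, -x^2 - x + cos(y) - 1], [4·x + 5, 0]].
At the point, J = [[-16.500, -12.92926], [17.000, 0.000]] (det J = 219.79747).
Solving J·Δ = −F gives Δ = (-1.706, 0.282).
Then the next iterate is (x, y)₁ = (1.294, 1.782).
Re-evaluating at (1.294, 1.782): F = (-4.76841, 5.81887), so ‖F‖₂ = 7.523.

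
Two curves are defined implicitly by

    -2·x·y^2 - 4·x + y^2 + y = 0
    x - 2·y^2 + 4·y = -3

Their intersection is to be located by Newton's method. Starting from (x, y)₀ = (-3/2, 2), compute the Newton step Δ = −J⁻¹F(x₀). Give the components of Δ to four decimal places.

(3.9194, 1.3548)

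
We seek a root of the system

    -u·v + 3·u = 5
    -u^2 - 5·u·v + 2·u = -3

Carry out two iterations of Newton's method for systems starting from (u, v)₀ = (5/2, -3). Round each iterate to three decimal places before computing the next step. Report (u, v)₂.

At (5/2, -3): F = (10.000, 39.250).
Jacobian J = [[-v + 3, -u], [-2·u - 5·v + 2, -5·u]].
At the point, J = [[6.000, -2.500], [12.000, -12.500]] (det J = -45.000).
Solving J·Δ = −F gives Δ = (-0.597, 2.567).
Then the next iterate is (u, v)₁ = (1.903, -0.433).
Round to (1.903, -0.433) and repeat: F = (1.53300, 7.30459), J = [[3.433, -1.903], [0.359, -9.515]].
Δ = (-0.021, 0.767), so (u, v)₂ = (1.882, 0.334).

(1.882, 0.334)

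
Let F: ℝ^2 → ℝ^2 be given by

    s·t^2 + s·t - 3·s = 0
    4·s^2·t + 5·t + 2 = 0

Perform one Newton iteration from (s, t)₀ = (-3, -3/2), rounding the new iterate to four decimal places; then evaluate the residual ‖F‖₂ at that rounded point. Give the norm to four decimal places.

At (-3, -3/2): F = (6.7500, -59.5000).
Jacobian J = [[t^2 + t - 3, 2·s·t + s], [8·s·t, 4·s^2 + 5]].
At the point, J = [[-2.2500, 6.0000], [36.0000, 41.0000]] (det J = -308.2500).
Solving J·Δ = −F gives Δ = (2.0560, -0.3540).
Then the next iterate is (s, t)₁ = (-0.9440, -1.8540).
Re-evaluating at (-0.9440, -1.8540): F = (1.337350, -13.878665), so ‖F‖₂ = 13.9429.

13.9429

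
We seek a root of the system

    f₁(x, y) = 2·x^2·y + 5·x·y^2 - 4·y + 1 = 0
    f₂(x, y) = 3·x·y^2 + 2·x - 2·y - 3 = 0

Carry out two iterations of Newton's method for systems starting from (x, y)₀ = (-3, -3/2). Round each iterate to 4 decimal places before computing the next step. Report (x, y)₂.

(1.4479, -0.3631)

At (-3, -3/2): F = (-53.7500, -26.2500).
Jacobian J = [[4·x·y + 5·y^2, 2·x^2 + 10·x·y - 4], [3·y^2 + 2, 6·x·y - 2]].
At the point, J = [[29.2500, 59.0000], [8.7500, 25.0000]] (det J = 215.0000).
Solving J·Δ = −F gives Δ = (-0.9535, 1.3837).
Then the next iterate is (x, y)₁ = (-3.9535, -0.1163).
Round to (-3.9535, -0.1163) and repeat: F = (-2.437745, -10.834821), J = [[1.906797, 31.858245], [2.040577, 0.758752]].
Δ = (5.4014, -0.2468), so (x, y)₂ = (1.4479, -0.3631).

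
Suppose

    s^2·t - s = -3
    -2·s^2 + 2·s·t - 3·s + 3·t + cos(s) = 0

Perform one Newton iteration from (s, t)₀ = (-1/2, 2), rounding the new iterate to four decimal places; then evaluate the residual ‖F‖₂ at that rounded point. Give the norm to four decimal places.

At (-1/2, 2): F = (4.0000, 5.877583).
Jacobian J = [[2·s·t - 1, s^2], [-4·s + 2·t - sin(s) - 3, 2·s + 3]].
At the point, J = [[-3.0000, 0.2500], [3.479426, 2.0000]] (det J = -6.869856).
Solving J·Δ = −F gives Δ = (0.9506, -4.5926).
Then the next iterate is (s, t)₁ = (0.4506, -2.5926).
Re-evaluating at (0.4506, -2.5926): F = (2.022998, -10.971946), so ‖F‖₂ = 11.1569.

11.1569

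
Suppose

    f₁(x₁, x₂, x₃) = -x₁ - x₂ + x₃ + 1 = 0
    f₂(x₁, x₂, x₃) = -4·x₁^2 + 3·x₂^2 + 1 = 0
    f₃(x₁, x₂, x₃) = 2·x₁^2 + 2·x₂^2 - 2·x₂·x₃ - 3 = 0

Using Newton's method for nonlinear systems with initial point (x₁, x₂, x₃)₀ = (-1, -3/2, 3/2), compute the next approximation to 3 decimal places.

At (-1, -3/2, 3/2): F = (5.000, 3.750, 8.000).
Jacobian J = [[-1, -1, 1], [-8·x₁, 6·x₂, 0], [4·x₁, 4·x₂ - 2·x₃, -2·x₂]].
At the point, J = [[-1.000, -1.000, 1.000], [8.000, -9.000, 0.000], [-4.000, -9.000, 3.000]] (det J = -57.000).
Solving J·Δ = −F gives Δ = (-1.500, -0.917, -7.417).
Then the next iterate is (x₁, x₂, x₃)₁ = (-2.500, -2.417, -5.917).

(-2.500, -2.417, -5.917)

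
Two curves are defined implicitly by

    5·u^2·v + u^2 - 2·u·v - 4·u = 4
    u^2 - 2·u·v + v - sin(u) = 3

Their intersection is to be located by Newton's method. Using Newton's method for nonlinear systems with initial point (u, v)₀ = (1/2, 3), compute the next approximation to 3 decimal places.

At (1/2, 3): F = (-5.000, -3.22943).
Jacobian J = [[10·u·v + 2·u - 2·v - 4, 5·u^2 - 2·u], [2·u - 2·v - cos(u), -2·u + 1]].
At the point, J = [[6.000, 0.250], [-5.87758, 0.000]] (det J = 1.46940).
Solving J·Δ = −F gives Δ = (-0.549, 33.187).
Then the next iterate is (u, v)₁ = (-0.049, 36.187).

(-0.049, 36.187)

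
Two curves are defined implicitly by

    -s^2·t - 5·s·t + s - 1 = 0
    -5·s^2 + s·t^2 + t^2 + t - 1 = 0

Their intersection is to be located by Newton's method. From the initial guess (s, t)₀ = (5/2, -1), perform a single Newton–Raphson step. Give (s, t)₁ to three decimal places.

At (5/2, -1): F = (20.250, -29.750).
Jacobian J = [[-2·s·t - 5·t + 1, -s^2 - 5·s], [-10·s + t^2, 2·s·t + 2·t + 1]].
At the point, J = [[11.000, -18.750], [-24.000, -6.000]] (det J = -516.000).
Solving J·Δ = −F gives Δ = (-1.316, 0.308).
Then the next iterate is (s, t)₁ = (1.184, -0.692).

(1.184, -0.692)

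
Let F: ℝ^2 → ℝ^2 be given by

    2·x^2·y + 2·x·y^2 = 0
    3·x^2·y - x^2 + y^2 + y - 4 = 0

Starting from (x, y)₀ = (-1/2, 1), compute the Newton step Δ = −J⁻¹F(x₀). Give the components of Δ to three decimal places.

(-1.375, -0.333)

At (-1/2, 1): F = (-0.500, -1.500).
Jacobian J = [[4·x·y + 2·y^2, 2·x^2 + 4·x·y], [6·x·y - 2·x, 3·x^2 + 2·y + 1]].
At the point, J = [[0.000, -1.500], [-2.000, 3.750]] (det J = -3.000).
Solving J·Δ = −F gives Δ = (-1.375, -0.333).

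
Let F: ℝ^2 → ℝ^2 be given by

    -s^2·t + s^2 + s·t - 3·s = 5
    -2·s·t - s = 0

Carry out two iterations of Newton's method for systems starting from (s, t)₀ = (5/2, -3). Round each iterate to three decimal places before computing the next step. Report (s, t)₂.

(3.521, -0.587)

At (5/2, -3): F = (5.000, 12.500).
Jacobian J = [[-2·s·t + 2·s + t - 3, -s^2 + s], [-2·t - 1, -2·s]].
At the point, J = [[14.000, -3.750], [5.000, -5.000]] (det J = -51.250).
Solving J·Δ = −F gives Δ = (0.427, 2.927).
Then the next iterate is (s, t)₁ = (2.927, -0.073).
Round to (2.927, -0.073) and repeat: F = (-4.80193, -2.49966), J = [[3.20834, -5.64033], [-0.854, -5.854]].
Δ = (0.594, -0.514), so (s, t)₂ = (3.521, -0.587).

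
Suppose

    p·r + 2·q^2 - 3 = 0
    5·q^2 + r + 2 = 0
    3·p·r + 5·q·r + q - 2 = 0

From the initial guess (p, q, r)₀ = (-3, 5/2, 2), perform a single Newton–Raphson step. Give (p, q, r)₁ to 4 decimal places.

At (-3, 5/2, 2): F = (3.5000, 35.2500, 7.5000).
Jacobian J = [[r, 4·q, p], [0, 10·q, 1], [3·r, 5·r + 1, 3·p + 5·q]].
At the point, J = [[2.0000, 10.0000, -3.0000], [0.0000, 25.0000, 1.0000], [6.0000, 11.0000, 3.5000]] (det J = 663.0000).
Solving J·Δ = −F gives Δ = (2.2500, -1.3382, -1.7941).
Then the next iterate is (p, q, r)₁ = (-0.7500, 1.1618, 0.2059).

(-0.7500, 1.1618, 0.2059)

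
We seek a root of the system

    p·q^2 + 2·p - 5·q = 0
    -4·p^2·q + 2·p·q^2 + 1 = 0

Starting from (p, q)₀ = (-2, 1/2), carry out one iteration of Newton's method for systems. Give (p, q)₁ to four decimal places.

(-7.7931, -2.3621)

At (-2, 1/2): F = (-7.0000, -8.0000).
Jacobian J = [[q^2 + 2, 2·p·q - 5], [-8·p·q + 2·q^2, -4·p^2 + 4·p·q]].
At the point, J = [[2.2500, -7.0000], [8.5000, -20.0000]] (det J = 14.5000).
Solving J·Δ = −F gives Δ = (-5.7931, -2.8621).
Then the next iterate is (p, q)₁ = (-7.7931, -2.3621).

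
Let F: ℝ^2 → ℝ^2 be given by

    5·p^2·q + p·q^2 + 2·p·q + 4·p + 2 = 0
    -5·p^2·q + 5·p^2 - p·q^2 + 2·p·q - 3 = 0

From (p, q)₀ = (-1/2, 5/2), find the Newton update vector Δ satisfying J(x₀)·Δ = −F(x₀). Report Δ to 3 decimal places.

(0.691, -0.267)

At (-1/2, 5/2): F = (-2.500, -4.250).
Jacobian J = [[10·p·q + q^2 + 2·q + 4, 5·p^2 + 2·p·q + 2·p], [-10·p·q + 10·p - q^2 + 2·q, -5·p^2 - 2·p·q + 2·p]].
At the point, J = [[2.750, -2.250], [6.250, 0.250]] (det J = 14.750).
Solving J·Δ = −F gives Δ = (0.691, -0.267).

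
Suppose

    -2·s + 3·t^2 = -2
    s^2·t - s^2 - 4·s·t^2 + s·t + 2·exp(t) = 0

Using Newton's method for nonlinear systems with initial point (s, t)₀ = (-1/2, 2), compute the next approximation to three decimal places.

At (-1/2, 2): F = (15.000, 22.02811).
Jacobian J = [[-2, 6·t], [2·s·t - 2·s - 4·t^2 + t, s^2 - 8·s·t + s + 2·exp(t)]].
At the point, J = [[-2.000, 12.000], [-15.000, 22.52811]] (det J = 134.94378).
Solving J·Δ = −F gives Δ = (-0.545, -1.341).
Then the next iterate is (s, t)₁ = (-1.045, 0.659).

(-1.045, 0.659)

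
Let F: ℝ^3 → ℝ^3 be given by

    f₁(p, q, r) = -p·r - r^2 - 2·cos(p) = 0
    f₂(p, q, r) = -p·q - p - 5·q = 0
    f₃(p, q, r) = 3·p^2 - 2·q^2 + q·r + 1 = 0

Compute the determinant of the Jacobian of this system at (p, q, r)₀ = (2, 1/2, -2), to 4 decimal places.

J = [[-r + 2·sin(p), 0, -p - 2·r], [-q - 1, -p - 5, 0], [6·p, -4·q + r, q]].
At the point, J = [[3.818595, 0.0000, 2.0000], [-1.5000, -7.0000, 0.0000], [12.0000, -4.0000, 0.5000]].
det J = 166.6349.

166.6349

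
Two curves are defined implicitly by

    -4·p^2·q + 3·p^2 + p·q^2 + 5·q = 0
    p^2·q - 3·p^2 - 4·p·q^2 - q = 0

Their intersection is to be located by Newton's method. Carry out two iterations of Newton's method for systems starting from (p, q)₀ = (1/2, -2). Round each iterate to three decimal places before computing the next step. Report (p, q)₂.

At (1/2, -2): F = (-5.250, -7.250).
Jacobian J = [[-8·p·q + 6·p + q^2, -4·p^2 + 2·p·q + 5], [2·p·q - 6·p - 4·q^2, p^2 - 8·p·q - 1]].
At the point, J = [[15.000, 2.000], [-21.000, 7.250]] (det J = 150.750).
Solving J·Δ = −F gives Δ = (0.156, 1.453).
Then the next iterate is (p, q)₁ = (0.656, -0.547).
Round to (0.656, -0.547) and repeat: F = (-0.30614, -1.76453), J = [[7.10587, 2.56099], [-5.85050, 2.30099]].
Δ = (-0.122, 0.457), so (p, q)₂ = (0.534, -0.090).

(0.534, -0.090)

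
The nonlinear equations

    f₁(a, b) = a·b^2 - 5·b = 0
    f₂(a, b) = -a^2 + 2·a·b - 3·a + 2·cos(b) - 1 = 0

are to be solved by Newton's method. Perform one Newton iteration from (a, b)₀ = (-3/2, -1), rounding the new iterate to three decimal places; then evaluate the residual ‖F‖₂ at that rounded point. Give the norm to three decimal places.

At (-3/2, -1): F = (3.500, 5.33060).
Jacobian J = [[b^2, 2·a·b - 5], [-2·a + 2·b - 3, 2·a - 2·sin(b)]].
At the point, J = [[1.000, -2.000], [-2.000, -1.31706]] (det J = -5.31706).
Solving J·Δ = −F gives Δ = (1.138, 2.319).
Then the next iterate is (a, b)₁ = (-0.362, 1.319).
Re-evaluating at (-0.362, 1.319): F = (-7.22479, -0.50171), so ‖F‖₂ = 7.242.

7.242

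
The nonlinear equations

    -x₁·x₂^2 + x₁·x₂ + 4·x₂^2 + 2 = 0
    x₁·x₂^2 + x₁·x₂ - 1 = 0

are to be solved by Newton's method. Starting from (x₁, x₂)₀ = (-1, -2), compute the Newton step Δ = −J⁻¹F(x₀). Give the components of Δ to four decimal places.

(-0.3750, 1.2500)

At (-1, -2): F = (24.0000, -3.0000).
Jacobian J = [[-x₂^2 + x₂, -2·x₁·x₂ + x₁ + 8·x₂], [x₂^2 + x₂, 2·x₁·x₂ + x₁]].
At the point, J = [[-6.0000, -21.0000], [2.0000, 3.0000]] (det J = 24.0000).
Solving J·Δ = −F gives Δ = (-0.3750, 1.2500).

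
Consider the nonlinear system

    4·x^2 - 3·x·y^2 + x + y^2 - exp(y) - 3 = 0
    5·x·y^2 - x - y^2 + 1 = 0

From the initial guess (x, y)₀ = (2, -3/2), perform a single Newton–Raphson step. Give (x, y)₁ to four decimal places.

At (2, -3/2): F = (3.526870, 19.2500).
Jacobian J = [[8·x - 3·y^2 + 1, -6·x·y + 2·y - exp(y)], [5·y^2 - 1, 10·x·y - 2·y]].
At the point, J = [[10.2500, 14.776870], [10.2500, -27.0000]] (det J = -428.212916).
Solving J·Δ = −F gives Δ = (-0.8867, 0.3764).
Then the next iterate is (x, y)₁ = (1.1133, -1.1236).

(1.1133, -1.1236)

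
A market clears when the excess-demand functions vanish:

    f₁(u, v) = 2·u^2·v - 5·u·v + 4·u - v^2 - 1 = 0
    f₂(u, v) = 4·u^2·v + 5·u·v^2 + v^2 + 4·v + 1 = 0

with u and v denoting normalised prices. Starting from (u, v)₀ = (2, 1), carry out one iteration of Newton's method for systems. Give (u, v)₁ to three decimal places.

(1.217, 0.630)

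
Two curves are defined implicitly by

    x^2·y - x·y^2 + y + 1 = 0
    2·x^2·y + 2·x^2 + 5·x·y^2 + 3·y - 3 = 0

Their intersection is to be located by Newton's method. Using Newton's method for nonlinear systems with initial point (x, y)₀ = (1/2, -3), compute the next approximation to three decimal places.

At (1/2, -3): F = (-7.250, 9.500).
Jacobian J = [[2·x·y - y^2, x^2 - 2·x·y + 1], [4·x·y + 4·x + 5·y^2, 2·x^2 + 10·x·y + 3]].
At the point, J = [[-12.000, 4.250], [41.000, -11.500]] (det J = -36.250).
Solving J·Δ = −F gives Δ = (1.186, 5.055).
Then the next iterate is (x, y)₁ = (1.686, 2.055).

(1.686, 2.055)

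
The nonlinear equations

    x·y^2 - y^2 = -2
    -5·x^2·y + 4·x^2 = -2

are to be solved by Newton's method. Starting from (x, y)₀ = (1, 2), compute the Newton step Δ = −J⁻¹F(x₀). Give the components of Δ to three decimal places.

(-0.500, 0.400)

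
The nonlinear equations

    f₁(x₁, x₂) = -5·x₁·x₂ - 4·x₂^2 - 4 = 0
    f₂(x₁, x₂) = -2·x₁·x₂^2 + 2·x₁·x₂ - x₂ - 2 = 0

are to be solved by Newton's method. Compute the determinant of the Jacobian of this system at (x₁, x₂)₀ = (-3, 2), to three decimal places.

J = [[-5·x₂, -5·x₁ - 8·x₂], [-2·x₂^2 + 2·x₂, -4·x₁·x₂ + 2·x₁ - 1]].
At the point, J = [[-10.000, -1.000], [-4.000, 17.000]].
det J = -174.000.

-174.000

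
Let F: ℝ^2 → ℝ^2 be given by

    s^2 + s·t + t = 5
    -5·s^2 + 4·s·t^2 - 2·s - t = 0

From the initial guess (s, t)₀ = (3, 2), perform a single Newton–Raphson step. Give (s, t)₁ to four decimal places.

(1.6727, 1.6545)

At (3, 2): F = (12.0000, -5.0000).
Jacobian J = [[2·s + t, s + 1], [-10·s + 4·t^2 - 2, 8·s·t - 1]].
At the point, J = [[8.0000, 4.0000], [-16.0000, 47.0000]] (det J = 440.0000).
Solving J·Δ = −F gives Δ = (-1.3273, -0.3455).
Then the next iterate is (s, t)₁ = (1.6727, 1.6545).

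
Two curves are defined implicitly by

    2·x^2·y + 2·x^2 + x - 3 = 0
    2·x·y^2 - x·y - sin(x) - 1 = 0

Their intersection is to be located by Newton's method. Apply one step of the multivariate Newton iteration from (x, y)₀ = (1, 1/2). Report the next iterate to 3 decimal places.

At (1, 1/2): F = (1.000, -1.84147).
Jacobian J = [[4·x·y + 4·x + 1, 2·x^2], [2·y^2 - y - cos(x), 4·x·y - x]].
At the point, J = [[7.000, 2.000], [-0.54030, 1.000]] (det J = 8.08060).
Solving J·Δ = −F gives Δ = (-0.580, 1.528).
Then the next iterate is (x, y)₁ = (0.420, 2.028).

(0.420, 2.028)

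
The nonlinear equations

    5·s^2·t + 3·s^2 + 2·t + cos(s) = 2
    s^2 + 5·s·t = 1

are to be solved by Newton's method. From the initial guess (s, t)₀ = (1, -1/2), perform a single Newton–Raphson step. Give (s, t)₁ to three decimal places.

(-0.794, -0.179)

At (1, -1/2): F = (-1.95970, -2.500).
Jacobian J = [[10·s·t + 6·s - sin(s), 5·s^2 + 2], [2·s + 5·t, 5·s]].
At the point, J = [[0.15853, 7.000], [-0.500, 5.000]] (det J = 4.29265).
Solving J·Δ = −F gives Δ = (-1.794, 0.321).
Then the next iterate is (s, t)₁ = (-0.794, -0.179).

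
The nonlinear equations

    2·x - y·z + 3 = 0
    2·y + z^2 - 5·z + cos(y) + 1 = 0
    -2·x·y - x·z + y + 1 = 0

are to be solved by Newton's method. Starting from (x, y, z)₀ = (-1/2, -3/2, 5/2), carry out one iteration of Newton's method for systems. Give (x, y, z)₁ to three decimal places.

(29.888, 1.229, -37.303)

At (-1/2, -3/2, 5/2): F = (5.750, -8.17926, -0.750).
Jacobian J = [[2, -z, -y], [0, -sin(y) + 2, 2·z - 5], [-2·y - z, -2·x + 1, -x]].
At the point, J = [[2.000, -2.500, 1.500], [0.000, 2.99749, 0.000], [0.500, 2.000, 0.500]] (det J = 0.74937).
Solving J·Δ = −F gives Δ = (30.388, 2.729, -39.803).
Then the next iterate is (x, y, z)₁ = (29.888, 1.229, -37.303).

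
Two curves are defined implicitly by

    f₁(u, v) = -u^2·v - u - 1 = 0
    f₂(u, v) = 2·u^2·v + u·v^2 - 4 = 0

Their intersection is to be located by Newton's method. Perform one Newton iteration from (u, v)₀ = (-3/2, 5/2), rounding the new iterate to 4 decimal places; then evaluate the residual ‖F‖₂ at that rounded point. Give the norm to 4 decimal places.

At (-3/2, 5/2): F = (-5.1250, -2.1250).
Jacobian J = [[-2·u·v - 1, -u^2], [4·u·v + v^2, 2·u^2 + 2·u·v]].
At the point, J = [[6.5000, -2.2500], [-8.7500, -3.0000]] (det J = -39.1875).
Solving J·Δ = −F gives Δ = (0.2703, -1.4968).
Then the next iterate is (u, v)₁ = (-1.2297, 1.0032).
Re-evaluating at (-1.2297, 1.0032): F = (-1.287301, -2.203581), so ‖F‖₂ = 2.5520.

2.5520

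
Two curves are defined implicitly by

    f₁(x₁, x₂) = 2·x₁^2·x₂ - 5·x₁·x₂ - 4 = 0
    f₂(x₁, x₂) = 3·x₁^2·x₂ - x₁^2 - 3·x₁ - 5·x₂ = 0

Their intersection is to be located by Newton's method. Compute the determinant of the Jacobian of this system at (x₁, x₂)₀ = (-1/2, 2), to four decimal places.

83.5000

J = [[4·x₁·x₂ - 5·x₂, 2·x₁^2 - 5·x₁], [6·x₁·x₂ - 2·x₁ - 3, 3·x₁^2 - 5]].
At the point, J = [[-14.0000, 3.0000], [-8.0000, -4.2500]].
det J = 83.5000.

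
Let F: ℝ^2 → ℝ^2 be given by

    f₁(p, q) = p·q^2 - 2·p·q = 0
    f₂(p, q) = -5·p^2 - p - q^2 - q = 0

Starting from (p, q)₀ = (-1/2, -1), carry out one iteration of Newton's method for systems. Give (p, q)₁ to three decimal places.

At (-1/2, -1): F = (-1.500, -0.750).
Jacobian J = [[q^2 - 2·q, 2·p·q - 2·p], [-10·p - 1, -2·q - 1]].
At the point, J = [[3.000, 2.000], [4.000, 1.000]] (det J = -5.000).
Solving J·Δ = −F gives Δ = (0.000, 0.750).
Then the next iterate is (p, q)₁ = (-0.500, -0.250).

(-0.500, -0.250)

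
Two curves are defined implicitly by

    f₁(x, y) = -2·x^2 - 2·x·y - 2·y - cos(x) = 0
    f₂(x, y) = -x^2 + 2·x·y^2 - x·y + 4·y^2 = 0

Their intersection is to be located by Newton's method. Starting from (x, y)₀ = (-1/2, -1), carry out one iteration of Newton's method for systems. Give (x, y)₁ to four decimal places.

(-0.2184, -0.3861)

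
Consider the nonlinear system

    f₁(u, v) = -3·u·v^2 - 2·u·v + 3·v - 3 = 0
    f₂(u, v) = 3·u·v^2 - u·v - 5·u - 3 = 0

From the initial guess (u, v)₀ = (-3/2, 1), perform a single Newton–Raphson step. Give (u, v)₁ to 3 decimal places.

(-0.545, 0.818)

At (-3/2, 1): F = (7.500, 1.500).
Jacobian J = [[-3·v^2 - 2·v, -6·u·v - 2·u + 3], [3·v^2 - v - 5, 6·u·v - u]].
At the point, J = [[-5.000, 15.000], [-3.000, -7.500]] (det J = 82.500).
Solving J·Δ = −F gives Δ = (0.955, -0.182).
Then the next iterate is (u, v)₁ = (-0.545, 0.818).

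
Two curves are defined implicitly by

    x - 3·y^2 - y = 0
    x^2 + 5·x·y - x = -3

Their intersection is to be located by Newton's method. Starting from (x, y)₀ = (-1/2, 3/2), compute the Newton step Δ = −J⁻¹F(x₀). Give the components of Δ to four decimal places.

(-0.4167, -0.9167)

At (-1/2, 3/2): F = (-8.7500, 0.0000).
Jacobian J = [[1, -6·y - 1], [2·x + 5·y - 1, 5·x]].
At the point, J = [[1.0000, -10.0000], [5.5000, -2.5000]] (det J = 52.5000).
Solving J·Δ = −F gives Δ = (-0.4167, -0.9167).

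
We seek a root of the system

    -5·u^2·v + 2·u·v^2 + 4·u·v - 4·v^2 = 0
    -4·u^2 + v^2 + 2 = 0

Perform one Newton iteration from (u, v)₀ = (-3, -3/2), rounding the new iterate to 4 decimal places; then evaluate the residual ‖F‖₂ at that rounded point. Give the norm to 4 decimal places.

16.1320

At (-3, -3/2): F = (63.0000, -31.7500).
Jacobian J = [[-10·u·v + 2·v^2 + 4·v, -5·u^2 + 4·u·v + 4·u - 8·v], [-8·u, 2·v]].
At the point, J = [[-46.5000, -27.0000], [24.0000, -3.0000]] (det J = 787.5000).
Solving J·Δ = −F gives Δ = (1.3286, 0.0452).
Then the next iterate is (u, v)₁ = (-1.6714, -1.4548).
Re-evaluating at (-1.6714, -1.4548): F = (14.506079, -7.057869), so ‖F‖₂ = 16.1320.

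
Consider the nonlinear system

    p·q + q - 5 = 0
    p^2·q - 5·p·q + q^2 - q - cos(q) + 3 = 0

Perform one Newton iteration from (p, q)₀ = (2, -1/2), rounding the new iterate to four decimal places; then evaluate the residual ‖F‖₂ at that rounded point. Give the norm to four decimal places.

At (2, -1/2): F = (-6.5000, 5.872417).
Jacobian J = [[q, p + 1], [2·p·q - 5·q, p^2 - 5·p + 2·q + sin(q) - 1]].
At the point, J = [[-0.5000, 3.0000], [0.5000, -8.479426]] (det J = 2.739713).
Solving J·Δ = −F gives Δ = (-13.6872, -0.1145).
Then the next iterate is (p, q)₁ = (-11.6872, -0.6145).
Re-evaluating at (-11.6872, -0.6145): F = (1.567284, -116.668824), so ‖F‖₂ = 116.6794.

116.6794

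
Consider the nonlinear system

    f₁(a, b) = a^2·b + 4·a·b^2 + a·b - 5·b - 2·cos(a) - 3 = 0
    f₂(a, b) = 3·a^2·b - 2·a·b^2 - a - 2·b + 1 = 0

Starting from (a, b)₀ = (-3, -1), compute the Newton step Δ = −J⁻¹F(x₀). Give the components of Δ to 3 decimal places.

(0.737, 0.304)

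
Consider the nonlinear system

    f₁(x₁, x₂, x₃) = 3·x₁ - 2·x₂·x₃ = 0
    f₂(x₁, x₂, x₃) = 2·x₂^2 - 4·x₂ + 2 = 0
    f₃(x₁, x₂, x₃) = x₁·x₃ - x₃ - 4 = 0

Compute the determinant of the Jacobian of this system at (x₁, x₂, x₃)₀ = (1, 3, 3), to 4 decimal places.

144.0000

J = [[3, -2·x₃, -2·x₂], [0, 4·x₂ - 4, 0], [x₃, 0, x₁ - 1]].
At the point, J = [[3.0000, -6.0000, -6.0000], [0.0000, 8.0000, 0.0000], [3.0000, 0.0000, 0.0000]].
det J = 144.0000.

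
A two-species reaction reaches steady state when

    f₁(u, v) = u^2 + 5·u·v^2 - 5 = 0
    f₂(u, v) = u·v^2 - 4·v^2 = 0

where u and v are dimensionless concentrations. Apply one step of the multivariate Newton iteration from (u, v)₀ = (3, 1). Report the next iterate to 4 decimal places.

At (3, 1): F = (19.0000, -1.0000).
Jacobian J = [[2·u + 5·v^2, 10·u·v], [v^2, 2·u·v - 8·v]].
At the point, J = [[11.0000, 30.0000], [1.0000, -2.0000]] (det J = -52.0000).
Solving J·Δ = −F gives Δ = (-0.1538, -0.5769).
Then the next iterate is (u, v)₁ = (2.8462, 0.4231).

(2.8462, 0.4231)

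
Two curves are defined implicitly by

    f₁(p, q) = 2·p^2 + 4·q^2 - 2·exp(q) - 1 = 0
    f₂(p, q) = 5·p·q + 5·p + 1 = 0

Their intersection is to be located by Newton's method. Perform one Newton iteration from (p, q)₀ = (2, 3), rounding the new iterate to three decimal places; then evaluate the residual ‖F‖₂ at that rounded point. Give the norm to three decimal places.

At (2, 3): F = (2.82893, 41.000).
Jacobian J = [[4·p, 8·q - 2·exp(q)], [5·q + 5, 5·p]].
At the point, J = [[8.000, -16.17107], [20.000, 10.000]] (det J = 403.42148).
Solving J·Δ = −F gives Δ = (-1.714, -0.673).
Then the next iterate is (p, q)₁ = (0.286, 2.327).
Re-evaluating at (0.286, 2.327): F = (0.32900, 5.75761), so ‖F‖₂ = 5.767.

5.767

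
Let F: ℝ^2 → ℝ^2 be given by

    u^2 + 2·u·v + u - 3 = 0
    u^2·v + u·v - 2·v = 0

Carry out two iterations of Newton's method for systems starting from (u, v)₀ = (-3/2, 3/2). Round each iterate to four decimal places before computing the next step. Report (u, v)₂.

(-1.8855, -0.3659)

At (-3/2, 3/2): F = (-6.7500, -1.8750).
Jacobian J = [[2·u + 2·v + 1, 2·u], [2·u·v + v, u^2 + u - 2]].
At the point, J = [[1.0000, -3.0000], [-3.0000, -1.2500]] (det J = -10.2500).
Solving J·Δ = −F gives Δ = (0.2744, -2.1585).
Then the next iterate is (u, v)₁ = (-1.2256, -0.6585).
Round to (-1.2256, -0.6585) and repeat: F = (-1.109389, 1.134928), J = [[-2.7682, -2.4512], [0.955615, -1.723505]].
Δ = (-0.6599, 0.2926), so (u, v)₂ = (-1.8855, -0.3659).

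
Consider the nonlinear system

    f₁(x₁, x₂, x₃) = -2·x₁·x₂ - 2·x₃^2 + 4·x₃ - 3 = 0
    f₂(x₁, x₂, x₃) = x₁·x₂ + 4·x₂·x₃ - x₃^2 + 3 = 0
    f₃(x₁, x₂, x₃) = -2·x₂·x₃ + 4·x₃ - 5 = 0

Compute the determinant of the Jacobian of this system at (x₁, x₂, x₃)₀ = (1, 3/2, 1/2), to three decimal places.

J = [[-2·x₂, -2·x₁, -4·x₃ + 4], [x₂, x₁ + 4·x₃, 4·x₂ - 2·x₃], [0, -2·x₃, -2·x₂ + 4]].
At the point, J = [[-3.000, -2.000, 2.000], [1.500, 3.000, 5.000], [0.000, -1.000, 1.000]].
det J = -24.000.

-24.000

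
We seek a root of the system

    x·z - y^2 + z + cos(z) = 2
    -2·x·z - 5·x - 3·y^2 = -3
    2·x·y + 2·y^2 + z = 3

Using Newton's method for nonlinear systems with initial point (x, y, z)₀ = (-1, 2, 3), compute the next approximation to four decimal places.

At (-1, 2, 3): F = (-6.989992, 2.0000, 4.0000).
Jacobian J = [[z, -2·y, x - sin(z) + 1], [-2·z - 5, -6·y, -2·x], [2·y, 2·x + 4·y, 1]].
At the point, J = [[3.0000, -4.0000, -0.141120], [-11.0000, -12.0000, 2.0000], [4.0000, 6.0000, 1.0000]] (det J = -145.459840).
Solving J·Δ = −F gives Δ = (0.9301, -0.9863, -1.8024).
Then the next iterate is (x, y, z)₁ = (-0.0699, 1.0137, 1.1976).

(-0.0699, 1.0137, 1.1976)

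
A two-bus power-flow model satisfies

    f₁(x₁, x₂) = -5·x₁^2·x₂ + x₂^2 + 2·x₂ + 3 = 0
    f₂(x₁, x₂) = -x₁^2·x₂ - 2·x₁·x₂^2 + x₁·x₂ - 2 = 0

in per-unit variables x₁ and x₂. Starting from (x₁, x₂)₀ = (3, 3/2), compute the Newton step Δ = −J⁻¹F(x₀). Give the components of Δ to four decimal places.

At (3, 3/2): F = (-59.2500, -24.5000).
Jacobian J = [[-10·x₁·x₂, -5·x₁^2 + 2·x₂ + 2], [-2·x₁·x₂ - 2·x₂^2 + x₂, -x₁^2 - 4·x₁·x₂ + x₁]].
At the point, J = [[-45.0000, -40.0000], [-12.0000, -24.0000]] (det J = 600.0000).
Solving J·Δ = −F gives Δ = (-0.7367, -0.6525).

(-0.7367, -0.6525)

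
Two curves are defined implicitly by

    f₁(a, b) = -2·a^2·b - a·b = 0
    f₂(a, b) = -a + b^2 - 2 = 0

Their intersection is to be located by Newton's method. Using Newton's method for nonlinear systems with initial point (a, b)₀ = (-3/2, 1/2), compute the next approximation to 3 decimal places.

At (-3/2, 1/2): F = (-1.500, -0.250).
Jacobian J = [[-4·a·b - b, -2·a^2 - a], [-1, 2·b]].
At the point, J = [[2.500, -3.000], [-1.000, 1.000]] (det J = -0.500).
Solving J·Δ = −F gives Δ = (-4.500, -4.250).
Then the next iterate is (a, b)₁ = (-6.000, -3.750).

(-6.000, -3.750)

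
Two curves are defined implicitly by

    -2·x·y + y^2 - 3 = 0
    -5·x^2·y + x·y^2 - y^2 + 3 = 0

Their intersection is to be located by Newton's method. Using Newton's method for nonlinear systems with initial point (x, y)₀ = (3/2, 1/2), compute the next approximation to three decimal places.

At (3/2, 1/2): F = (-4.250, -2.500).
Jacobian J = [[-2·y, -2·x + 2·y], [-10·x·y + y^2, -5·x^2 + 2·x·y - 2·y]].
At the point, J = [[-1.000, -2.000], [-7.250, -10.750]] (det J = -3.750).
Solving J·Δ = −F gives Δ = (10.850, -7.550).
Then the next iterate is (x, y)₁ = (12.350, -7.050).

(12.350, -7.050)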